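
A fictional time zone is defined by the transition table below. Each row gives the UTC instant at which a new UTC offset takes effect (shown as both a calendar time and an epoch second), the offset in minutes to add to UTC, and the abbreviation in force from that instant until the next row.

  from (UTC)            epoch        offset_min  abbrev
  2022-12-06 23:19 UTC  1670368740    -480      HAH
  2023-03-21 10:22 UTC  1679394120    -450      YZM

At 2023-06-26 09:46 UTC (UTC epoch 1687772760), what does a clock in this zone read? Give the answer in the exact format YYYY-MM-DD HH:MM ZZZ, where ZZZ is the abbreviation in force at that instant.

Query: 2023-06-26 09:46 UTC
Rule 2/2 (YZM, -07:30): 2023-03-21 10:22 UTC ≤ query < +∞
9·60 + 46 - 450 = 136 min
136 = 0·1440 + 136; 136 = 2·60 + 16 → 02:16, same day
→ 2023-06-26 02:16 YZM

2023-06-26 02:16 YZM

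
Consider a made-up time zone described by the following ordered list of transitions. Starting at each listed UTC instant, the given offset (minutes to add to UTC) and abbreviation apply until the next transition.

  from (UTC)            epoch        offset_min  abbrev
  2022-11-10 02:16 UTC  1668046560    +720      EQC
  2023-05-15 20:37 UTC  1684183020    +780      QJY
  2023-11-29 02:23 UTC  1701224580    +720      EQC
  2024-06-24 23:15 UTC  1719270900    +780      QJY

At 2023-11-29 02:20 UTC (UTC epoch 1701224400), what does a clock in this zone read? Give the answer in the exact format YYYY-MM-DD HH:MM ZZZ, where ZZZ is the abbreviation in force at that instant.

2023-11-29 15:20 QJY

Query: 2023-11-29 02:20 UTC
Rule 2/4 (QJY, +13:00): 2023-05-15 20:37 UTC ≤ query < 2023-11-29 02:23 UTC
2·60 + 20 + 780 = 920 min
920 = 0·1440 + 920; 920 = 15·60 + 20 → 15:20, same day
→ 2023-11-29 15:20 QJY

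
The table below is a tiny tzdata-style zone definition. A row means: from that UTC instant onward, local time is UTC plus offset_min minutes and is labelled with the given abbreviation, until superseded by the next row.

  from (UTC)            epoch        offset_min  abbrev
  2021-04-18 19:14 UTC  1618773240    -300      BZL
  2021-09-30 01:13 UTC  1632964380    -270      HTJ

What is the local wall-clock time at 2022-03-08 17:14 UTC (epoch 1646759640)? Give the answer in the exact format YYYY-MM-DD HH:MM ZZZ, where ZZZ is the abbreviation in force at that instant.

Query: 2022-03-08 17:14 UTC
Rule 2/2 (HTJ, -04:30): 2021-09-30 01:13 UTC ≤ query < +∞
17·60 + 14 - 270 = 764 min
764 = 0·1440 + 764; 764 = 12·60 + 44 → 12:44, same day
→ 2022-03-08 12:44 HTJ

2022-03-08 12:44 HTJ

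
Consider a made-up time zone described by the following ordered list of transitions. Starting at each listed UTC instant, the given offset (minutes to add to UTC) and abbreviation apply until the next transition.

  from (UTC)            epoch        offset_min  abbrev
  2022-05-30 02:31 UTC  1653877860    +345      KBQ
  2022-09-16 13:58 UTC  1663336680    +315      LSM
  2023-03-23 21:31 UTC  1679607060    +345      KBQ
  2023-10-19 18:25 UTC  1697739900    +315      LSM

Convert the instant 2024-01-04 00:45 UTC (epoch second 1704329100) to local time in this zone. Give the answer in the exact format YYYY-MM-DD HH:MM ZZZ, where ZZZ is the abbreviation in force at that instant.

Query: 2024-01-04 00:45 UTC
Rule 4/4 (LSM, +05:15): 2023-10-19 18:25 UTC ≤ query < +∞
0·60 + 45 + 315 = 360 min
360 = 0·1440 + 360; 360 = 6·60 + 0 → 06:00, same day
→ 2024-01-04 06:00 LSM

2024-01-04 06:00 LSM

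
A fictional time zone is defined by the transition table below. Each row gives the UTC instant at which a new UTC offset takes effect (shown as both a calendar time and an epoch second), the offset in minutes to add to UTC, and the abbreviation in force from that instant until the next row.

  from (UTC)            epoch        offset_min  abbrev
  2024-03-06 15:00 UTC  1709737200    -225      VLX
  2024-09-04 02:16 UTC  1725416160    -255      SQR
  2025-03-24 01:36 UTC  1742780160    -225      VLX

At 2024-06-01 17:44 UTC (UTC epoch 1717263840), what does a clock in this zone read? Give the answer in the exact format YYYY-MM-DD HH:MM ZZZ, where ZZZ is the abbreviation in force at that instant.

Query: 2024-06-01 17:44 UTC
Rule 1/3 (VLX, -03:45): 2024-03-06 15:00 UTC ≤ query < 2024-09-04 02:16 UTC
17·60 + 44 - 225 = 839 min
839 = 0·1440 + 839; 839 = 13·60 + 59 → 13:59, same day
→ 2024-06-01 13:59 VLX

2024-06-01 13:59 VLX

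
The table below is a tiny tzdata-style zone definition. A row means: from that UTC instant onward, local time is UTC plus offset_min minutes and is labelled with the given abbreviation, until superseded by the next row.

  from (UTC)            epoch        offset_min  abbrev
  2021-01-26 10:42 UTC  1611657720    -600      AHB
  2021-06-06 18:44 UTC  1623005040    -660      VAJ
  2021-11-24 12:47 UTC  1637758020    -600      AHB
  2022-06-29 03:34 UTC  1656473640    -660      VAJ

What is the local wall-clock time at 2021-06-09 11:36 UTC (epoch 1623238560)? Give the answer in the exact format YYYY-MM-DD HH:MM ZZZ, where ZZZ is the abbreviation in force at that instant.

Query: 2021-06-09 11:36 UTC
Rule 2/4 (VAJ, -11:00): 2021-06-06 18:44 UTC ≤ query < 2021-11-24 12:47 UTC
11·60 + 36 - 660 = 36 min
36 = 0·1440 + 36; 36 = 0·60 + 36 → 00:36, same day
→ 2021-06-09 00:36 VAJ

2021-06-09 00:36 VAJ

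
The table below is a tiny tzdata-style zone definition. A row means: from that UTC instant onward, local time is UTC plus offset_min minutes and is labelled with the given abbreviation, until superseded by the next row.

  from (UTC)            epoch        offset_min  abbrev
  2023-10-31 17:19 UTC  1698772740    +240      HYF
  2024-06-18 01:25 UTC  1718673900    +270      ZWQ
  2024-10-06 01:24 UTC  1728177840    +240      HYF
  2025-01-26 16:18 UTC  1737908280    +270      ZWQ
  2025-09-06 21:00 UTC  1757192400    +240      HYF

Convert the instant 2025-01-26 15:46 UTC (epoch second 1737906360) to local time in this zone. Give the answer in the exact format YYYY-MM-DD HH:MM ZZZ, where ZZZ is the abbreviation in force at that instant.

Query: 2025-01-26 15:46 UTC
Rule 3/5 (HYF, +04:00): 2024-10-06 01:24 UTC ≤ query < 2025-01-26 16:18 UTC
15·60 + 46 + 240 = 1186 min
1186 = 0·1440 + 1186; 1186 = 19·60 + 46 → 19:46, same day
→ 2025-01-26 19:46 HYF

2025-01-26 19:46 HYF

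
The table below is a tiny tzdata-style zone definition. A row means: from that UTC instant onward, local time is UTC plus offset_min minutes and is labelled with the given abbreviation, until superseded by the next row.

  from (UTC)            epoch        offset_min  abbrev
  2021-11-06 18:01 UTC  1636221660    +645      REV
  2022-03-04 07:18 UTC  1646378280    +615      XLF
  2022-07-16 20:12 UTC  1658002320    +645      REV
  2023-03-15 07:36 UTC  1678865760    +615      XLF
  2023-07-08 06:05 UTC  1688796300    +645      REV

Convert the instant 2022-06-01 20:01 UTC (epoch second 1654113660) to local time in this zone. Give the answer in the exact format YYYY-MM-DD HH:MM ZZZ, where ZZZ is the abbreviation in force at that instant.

2022-06-02 06:16 XLF

Query: 2022-06-01 20:01 UTC
Rule 2/5 (XLF, +10:15): 2022-03-04 07:18 UTC ≤ query < 2022-07-16 20:12 UTC
20·60 + 1 + 615 = 1816 min
1816 = 1·1440 + 376; 376 = 6·60 + 16 → 06:16, 2022-06-01 + 1 day = 2022-06-02
→ 2022-06-02 06:16 XLF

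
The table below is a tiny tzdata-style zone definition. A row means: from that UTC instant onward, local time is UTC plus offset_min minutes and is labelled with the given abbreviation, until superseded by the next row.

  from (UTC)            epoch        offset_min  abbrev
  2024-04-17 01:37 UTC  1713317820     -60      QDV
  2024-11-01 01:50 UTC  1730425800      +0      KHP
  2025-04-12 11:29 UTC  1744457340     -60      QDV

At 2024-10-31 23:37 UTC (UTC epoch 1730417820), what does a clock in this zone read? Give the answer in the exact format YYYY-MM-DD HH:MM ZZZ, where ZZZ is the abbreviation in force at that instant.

Query: 2024-10-31 23:37 UTC
Rule 1/3 (QDV, -01:00): 2024-04-17 01:37 UTC ≤ query < 2024-11-01 01:50 UTC
23·60 + 37 - 60 = 1357 min
1357 = 0·1440 + 1357; 1357 = 22·60 + 37 → 22:37, same day
→ 2024-10-31 22:37 QDV

2024-10-31 22:37 QDV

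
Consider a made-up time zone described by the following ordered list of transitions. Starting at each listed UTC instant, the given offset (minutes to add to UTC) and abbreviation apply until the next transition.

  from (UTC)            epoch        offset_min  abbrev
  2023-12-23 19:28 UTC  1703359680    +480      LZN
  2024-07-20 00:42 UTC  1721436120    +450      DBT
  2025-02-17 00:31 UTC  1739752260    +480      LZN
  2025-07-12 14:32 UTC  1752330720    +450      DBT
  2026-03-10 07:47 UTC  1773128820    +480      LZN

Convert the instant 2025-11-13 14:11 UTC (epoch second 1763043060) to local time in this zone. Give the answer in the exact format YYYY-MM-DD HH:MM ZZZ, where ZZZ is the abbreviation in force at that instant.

Query: 2025-11-13 14:11 UTC
Rule 4/5 (DBT, +07:30): 2025-07-12 14:32 UTC ≤ query < 2026-03-10 07:47 UTC
14·60 + 11 + 450 = 1301 min
1301 = 0·1440 + 1301; 1301 = 21·60 + 41 → 21:41, same day
→ 2025-11-13 21:41 DBT

2025-11-13 21:41 DBT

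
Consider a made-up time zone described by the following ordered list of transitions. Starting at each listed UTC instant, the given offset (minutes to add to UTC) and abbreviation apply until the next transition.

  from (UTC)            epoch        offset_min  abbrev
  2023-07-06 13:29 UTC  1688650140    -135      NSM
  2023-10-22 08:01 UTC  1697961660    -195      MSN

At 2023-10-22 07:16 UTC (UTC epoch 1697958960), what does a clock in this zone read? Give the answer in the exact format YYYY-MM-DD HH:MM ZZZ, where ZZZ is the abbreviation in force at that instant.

Query: 2023-10-22 07:16 UTC
Rule 1/2 (NSM, -02:15): 2023-07-06 13:29 UTC ≤ query < 2023-10-22 08:01 UTC
7·60 + 16 - 135 = 301 min
301 = 0·1440 + 301; 301 = 5·60 + 1 → 05:01, same day
→ 2023-10-22 05:01 NSM

2023-10-22 05:01 NSM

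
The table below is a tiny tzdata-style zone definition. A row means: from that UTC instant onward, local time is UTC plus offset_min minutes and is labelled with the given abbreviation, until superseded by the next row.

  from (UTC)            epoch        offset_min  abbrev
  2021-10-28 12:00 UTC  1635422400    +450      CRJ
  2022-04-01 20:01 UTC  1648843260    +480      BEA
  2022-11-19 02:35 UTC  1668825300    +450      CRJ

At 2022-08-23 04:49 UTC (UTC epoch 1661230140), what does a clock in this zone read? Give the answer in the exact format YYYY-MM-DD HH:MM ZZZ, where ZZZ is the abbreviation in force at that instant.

Query: 2022-08-23 04:49 UTC
Rule 2/3 (BEA, +08:00): 2022-04-01 20:01 UTC ≤ query < 2022-11-19 02:35 UTC
4·60 + 49 + 480 = 769 min
769 = 0·1440 + 769; 769 = 12·60 + 49 → 12:49, same day
→ 2022-08-23 12:49 BEA

2022-08-23 12:49 BEA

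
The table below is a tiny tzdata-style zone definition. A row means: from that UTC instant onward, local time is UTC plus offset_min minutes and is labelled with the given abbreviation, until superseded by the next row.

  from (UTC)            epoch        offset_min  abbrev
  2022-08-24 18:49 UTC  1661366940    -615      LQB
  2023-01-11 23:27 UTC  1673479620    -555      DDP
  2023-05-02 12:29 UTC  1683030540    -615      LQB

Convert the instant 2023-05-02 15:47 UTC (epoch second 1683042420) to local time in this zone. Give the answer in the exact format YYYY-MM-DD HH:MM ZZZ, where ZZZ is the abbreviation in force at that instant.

2023-05-02 05:32 LQB

Query: 2023-05-02 15:47 UTC
Rule 3/3 (LQB, -10:15): 2023-05-02 12:29 UTC ≤ query < +∞
15·60 + 47 - 615 = 332 min
332 = 0·1440 + 332; 332 = 5·60 + 32 → 05:32, same day
→ 2023-05-02 05:32 LQB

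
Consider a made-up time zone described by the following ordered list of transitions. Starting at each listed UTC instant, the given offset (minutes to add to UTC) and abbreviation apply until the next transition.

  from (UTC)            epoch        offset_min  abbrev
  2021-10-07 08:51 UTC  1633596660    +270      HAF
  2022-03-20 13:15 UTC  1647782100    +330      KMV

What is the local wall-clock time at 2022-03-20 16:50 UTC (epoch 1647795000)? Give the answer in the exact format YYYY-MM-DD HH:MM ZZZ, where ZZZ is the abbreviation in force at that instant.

Query: 2022-03-20 16:50 UTC
Rule 2/2 (KMV, +05:30): 2022-03-20 13:15 UTC ≤ query < +∞
16·60 + 50 + 330 = 1340 min
1340 = 0·1440 + 1340; 1340 = 22·60 + 20 → 22:20, same day
→ 2022-03-20 22:20 KMV

2022-03-20 22:20 KMV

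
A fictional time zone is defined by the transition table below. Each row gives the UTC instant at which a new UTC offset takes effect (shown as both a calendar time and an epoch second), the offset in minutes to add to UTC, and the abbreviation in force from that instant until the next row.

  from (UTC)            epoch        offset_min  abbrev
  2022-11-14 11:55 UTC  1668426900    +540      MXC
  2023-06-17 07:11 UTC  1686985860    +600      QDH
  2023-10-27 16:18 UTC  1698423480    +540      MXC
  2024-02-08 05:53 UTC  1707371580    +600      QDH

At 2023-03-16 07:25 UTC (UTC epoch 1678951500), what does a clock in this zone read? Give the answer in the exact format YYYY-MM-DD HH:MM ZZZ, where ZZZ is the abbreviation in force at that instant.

2023-03-16 16:25 MXC

Query: 2023-03-16 07:25 UTC
Rule 1/4 (MXC, +09:00): 2022-11-14 11:55 UTC ≤ query < 2023-06-17 07:11 UTC
7·60 + 25 + 540 = 985 min
985 = 0·1440 + 985; 985 = 16·60 + 25 → 16:25, same day
→ 2023-03-16 16:25 MXC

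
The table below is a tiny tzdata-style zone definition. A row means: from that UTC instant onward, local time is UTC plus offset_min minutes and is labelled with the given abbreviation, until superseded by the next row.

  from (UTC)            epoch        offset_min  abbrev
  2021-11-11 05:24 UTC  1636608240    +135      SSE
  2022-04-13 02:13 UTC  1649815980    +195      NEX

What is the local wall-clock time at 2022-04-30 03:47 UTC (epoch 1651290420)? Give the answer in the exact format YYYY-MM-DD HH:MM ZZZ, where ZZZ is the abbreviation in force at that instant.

Query: 2022-04-30 03:47 UTC
Rule 2/2 (NEX, +03:15): 2022-04-13 02:13 UTC ≤ query < +∞
3·60 + 47 + 195 = 422 min
422 = 0·1440 + 422; 422 = 7·60 + 2 → 07:02, same day
→ 2022-04-30 07:02 NEX

2022-04-30 07:02 NEX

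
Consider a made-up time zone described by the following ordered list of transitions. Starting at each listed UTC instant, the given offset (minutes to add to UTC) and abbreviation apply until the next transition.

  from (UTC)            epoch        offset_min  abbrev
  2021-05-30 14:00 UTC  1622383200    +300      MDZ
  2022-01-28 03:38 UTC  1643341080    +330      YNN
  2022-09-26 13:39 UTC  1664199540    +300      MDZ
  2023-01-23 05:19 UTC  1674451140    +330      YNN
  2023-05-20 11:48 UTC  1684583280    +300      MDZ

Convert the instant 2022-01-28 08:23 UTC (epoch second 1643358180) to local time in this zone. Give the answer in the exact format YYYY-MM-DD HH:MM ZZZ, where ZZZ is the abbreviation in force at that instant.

2022-01-28 13:53 YNN

Query: 2022-01-28 08:23 UTC
Rule 2/5 (YNN, +05:30): 2022-01-28 03:38 UTC ≤ query < 2022-09-26 13:39 UTC
8·60 + 23 + 330 = 833 min
833 = 0·1440 + 833; 833 = 13·60 + 53 → 13:53, same day
→ 2022-01-28 13:53 YNN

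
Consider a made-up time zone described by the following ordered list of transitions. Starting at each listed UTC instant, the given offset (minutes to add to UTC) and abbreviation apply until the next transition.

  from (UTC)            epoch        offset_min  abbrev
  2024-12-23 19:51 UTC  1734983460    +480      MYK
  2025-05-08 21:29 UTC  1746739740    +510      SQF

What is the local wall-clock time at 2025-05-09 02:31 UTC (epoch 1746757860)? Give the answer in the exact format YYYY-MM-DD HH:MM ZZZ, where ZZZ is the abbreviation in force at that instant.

2025-05-09 11:01 SQF

Query: 2025-05-09 02:31 UTC
Rule 2/2 (SQF, +08:30): 2025-05-08 21:29 UTC ≤ query < +∞
2·60 + 31 + 510 = 661 min
661 = 0·1440 + 661; 661 = 11·60 + 1 → 11:01, same day
→ 2025-05-09 11:01 SQF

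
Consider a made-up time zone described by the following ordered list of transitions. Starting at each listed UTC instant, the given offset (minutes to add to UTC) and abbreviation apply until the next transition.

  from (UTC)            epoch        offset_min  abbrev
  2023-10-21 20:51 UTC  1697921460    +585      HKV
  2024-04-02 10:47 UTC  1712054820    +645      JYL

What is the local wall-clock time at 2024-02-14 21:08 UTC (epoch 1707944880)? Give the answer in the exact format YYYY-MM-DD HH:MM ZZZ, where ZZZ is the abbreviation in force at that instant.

Query: 2024-02-14 21:08 UTC
Rule 1/2 (HKV, +09:45): 2023-10-21 20:51 UTC ≤ query < 2024-04-02 10:47 UTC
21·60 + 8 + 585 = 1853 min
1853 = 1·1440 + 413; 413 = 6·60 + 53 → 06:53, 2024-02-14 + 1 day = 2024-02-15
→ 2024-02-15 06:53 HKV

2024-02-15 06:53 HKV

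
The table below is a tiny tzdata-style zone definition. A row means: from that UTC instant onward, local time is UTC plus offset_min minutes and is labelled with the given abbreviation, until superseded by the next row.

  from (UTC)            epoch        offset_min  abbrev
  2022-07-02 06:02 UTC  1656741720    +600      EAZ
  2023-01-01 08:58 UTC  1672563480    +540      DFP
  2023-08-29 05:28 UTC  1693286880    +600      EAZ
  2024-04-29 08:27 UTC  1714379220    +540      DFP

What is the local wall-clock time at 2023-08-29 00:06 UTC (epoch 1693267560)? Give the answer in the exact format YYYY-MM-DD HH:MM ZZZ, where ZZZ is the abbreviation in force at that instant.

Query: 2023-08-29 00:06 UTC
Rule 2/4 (DFP, +09:00): 2023-01-01 08:58 UTC ≤ query < 2023-08-29 05:28 UTC
0·60 + 6 + 540 = 546 min
546 = 0·1440 + 546; 546 = 9·60 + 6 → 09:06, same day
→ 2023-08-29 09:06 DFP

2023-08-29 09:06 DFP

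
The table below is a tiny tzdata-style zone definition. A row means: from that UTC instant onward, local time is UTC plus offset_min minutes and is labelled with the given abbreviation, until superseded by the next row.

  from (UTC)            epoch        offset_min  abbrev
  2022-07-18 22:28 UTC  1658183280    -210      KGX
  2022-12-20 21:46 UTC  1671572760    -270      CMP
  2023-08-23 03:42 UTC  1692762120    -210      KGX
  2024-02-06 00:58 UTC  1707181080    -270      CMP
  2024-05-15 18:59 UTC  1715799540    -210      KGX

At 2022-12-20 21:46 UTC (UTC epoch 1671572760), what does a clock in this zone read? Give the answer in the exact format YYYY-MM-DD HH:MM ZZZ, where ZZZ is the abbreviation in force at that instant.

2022-12-20 17:16 CMP

Query: 2022-12-20 21:46 UTC
Rule 2/5 (CMP, -04:30): 2022-12-20 21:46 UTC ≤ query < 2023-08-23 03:42 UTC
21·60 + 46 - 270 = 1036 min
1036 = 0·1440 + 1036; 1036 = 17·60 + 16 → 17:16, same day
→ 2022-12-20 17:16 CMP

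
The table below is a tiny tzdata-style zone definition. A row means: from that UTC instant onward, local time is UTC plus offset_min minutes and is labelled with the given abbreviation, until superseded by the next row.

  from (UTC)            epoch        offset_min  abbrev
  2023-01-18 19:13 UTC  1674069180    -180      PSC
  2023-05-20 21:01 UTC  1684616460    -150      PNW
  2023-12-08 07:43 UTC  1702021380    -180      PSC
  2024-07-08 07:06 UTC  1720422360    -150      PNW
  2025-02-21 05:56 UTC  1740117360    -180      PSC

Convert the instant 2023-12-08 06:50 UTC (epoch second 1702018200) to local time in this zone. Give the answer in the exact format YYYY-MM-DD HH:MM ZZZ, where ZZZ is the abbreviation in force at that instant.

2023-12-08 04:20 PNW

Query: 2023-12-08 06:50 UTC
Rule 2/5 (PNW, -02:30): 2023-05-20 21:01 UTC ≤ query < 2023-12-08 07:43 UTC
6·60 + 50 - 150 = 260 min
260 = 0·1440 + 260; 260 = 4·60 + 20 → 04:20, same day
→ 2023-12-08 04:20 PNW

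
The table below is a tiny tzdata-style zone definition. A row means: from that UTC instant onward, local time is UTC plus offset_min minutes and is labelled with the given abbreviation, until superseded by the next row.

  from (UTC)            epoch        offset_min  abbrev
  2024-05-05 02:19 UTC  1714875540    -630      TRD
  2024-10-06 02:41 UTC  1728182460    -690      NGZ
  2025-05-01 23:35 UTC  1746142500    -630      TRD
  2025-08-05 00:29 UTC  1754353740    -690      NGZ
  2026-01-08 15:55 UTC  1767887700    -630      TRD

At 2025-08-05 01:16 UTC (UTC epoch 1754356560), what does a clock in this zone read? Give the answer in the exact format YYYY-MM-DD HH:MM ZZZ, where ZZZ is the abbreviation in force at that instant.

Query: 2025-08-05 01:16 UTC
Rule 4/5 (NGZ, -11:30): 2025-08-05 00:29 UTC ≤ query < 2026-01-08 15:55 UTC
1·60 + 16 - 690 = -614 min
-614 = -1·1440 + 826; 826 = 13·60 + 46 → 13:46, 2025-08-05 - 1 day = 2025-08-04
→ 2025-08-04 13:46 NGZ

2025-08-04 13:46 NGZ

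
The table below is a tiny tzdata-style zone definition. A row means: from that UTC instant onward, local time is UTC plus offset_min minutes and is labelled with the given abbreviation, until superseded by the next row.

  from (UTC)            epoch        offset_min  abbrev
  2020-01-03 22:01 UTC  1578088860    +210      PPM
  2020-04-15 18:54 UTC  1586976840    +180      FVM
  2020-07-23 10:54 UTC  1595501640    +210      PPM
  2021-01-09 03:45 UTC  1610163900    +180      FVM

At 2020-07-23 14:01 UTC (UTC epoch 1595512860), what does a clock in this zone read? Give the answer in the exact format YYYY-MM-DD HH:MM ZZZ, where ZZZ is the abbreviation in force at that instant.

2020-07-23 17:31 PPM

Query: 2020-07-23 14:01 UTC
Rule 3/4 (PPM, +03:30): 2020-07-23 10:54 UTC ≤ query < 2021-01-09 03:45 UTC
14·60 + 1 + 210 = 1051 min
1051 = 0·1440 + 1051; 1051 = 17·60 + 31 → 17:31, same day
→ 2020-07-23 17:31 PPM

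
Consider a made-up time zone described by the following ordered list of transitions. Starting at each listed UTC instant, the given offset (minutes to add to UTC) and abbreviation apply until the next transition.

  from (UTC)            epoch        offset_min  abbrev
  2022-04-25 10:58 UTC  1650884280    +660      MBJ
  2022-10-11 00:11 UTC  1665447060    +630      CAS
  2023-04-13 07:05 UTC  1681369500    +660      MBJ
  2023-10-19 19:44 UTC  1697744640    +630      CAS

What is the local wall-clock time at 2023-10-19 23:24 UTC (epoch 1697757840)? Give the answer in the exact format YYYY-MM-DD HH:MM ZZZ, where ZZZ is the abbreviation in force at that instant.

2023-10-20 09:54 CAS

Query: 2023-10-19 23:24 UTC
Rule 4/4 (CAS, +10:30): 2023-10-19 19:44 UTC ≤ query < +∞
23·60 + 24 + 630 = 2034 min
2034 = 1·1440 + 594; 594 = 9·60 + 54 → 09:54, 2023-10-19 + 1 day = 2023-10-20
→ 2023-10-20 09:54 CAS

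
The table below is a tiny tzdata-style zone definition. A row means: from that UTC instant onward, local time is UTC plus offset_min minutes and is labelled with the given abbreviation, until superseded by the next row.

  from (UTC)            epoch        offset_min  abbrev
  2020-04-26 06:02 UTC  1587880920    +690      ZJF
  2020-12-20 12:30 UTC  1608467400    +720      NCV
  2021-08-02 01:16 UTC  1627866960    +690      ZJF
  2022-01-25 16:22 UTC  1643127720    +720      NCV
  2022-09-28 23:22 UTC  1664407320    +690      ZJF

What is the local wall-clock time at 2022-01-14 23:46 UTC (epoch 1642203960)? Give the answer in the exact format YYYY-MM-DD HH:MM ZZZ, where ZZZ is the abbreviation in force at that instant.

Query: 2022-01-14 23:46 UTC
Rule 3/5 (ZJF, +11:30): 2021-08-02 01:16 UTC ≤ query < 2022-01-25 16:22 UTC
23·60 + 46 + 690 = 2116 min
2116 = 1·1440 + 676; 676 = 11·60 + 16 → 11:16, 2022-01-14 + 1 day = 2022-01-15
→ 2022-01-15 11:16 ZJF

2022-01-15 11:16 ZJF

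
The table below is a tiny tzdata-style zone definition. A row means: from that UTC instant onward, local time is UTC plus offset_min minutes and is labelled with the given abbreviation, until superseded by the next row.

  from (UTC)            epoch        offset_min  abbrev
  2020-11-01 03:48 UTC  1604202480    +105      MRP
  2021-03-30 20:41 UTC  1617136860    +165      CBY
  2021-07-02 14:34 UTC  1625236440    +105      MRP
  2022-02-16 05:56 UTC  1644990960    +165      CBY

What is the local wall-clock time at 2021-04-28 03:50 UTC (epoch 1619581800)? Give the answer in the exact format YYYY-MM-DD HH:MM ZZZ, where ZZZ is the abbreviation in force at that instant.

2021-04-28 06:35 CBY

Query: 2021-04-28 03:50 UTC
Rule 2/4 (CBY, +02:45): 2021-03-30 20:41 UTC ≤ query < 2021-07-02 14:34 UTC
3·60 + 50 + 165 = 395 min
395 = 0·1440 + 395; 395 = 6·60 + 35 → 06:35, same day
→ 2021-04-28 06:35 CBY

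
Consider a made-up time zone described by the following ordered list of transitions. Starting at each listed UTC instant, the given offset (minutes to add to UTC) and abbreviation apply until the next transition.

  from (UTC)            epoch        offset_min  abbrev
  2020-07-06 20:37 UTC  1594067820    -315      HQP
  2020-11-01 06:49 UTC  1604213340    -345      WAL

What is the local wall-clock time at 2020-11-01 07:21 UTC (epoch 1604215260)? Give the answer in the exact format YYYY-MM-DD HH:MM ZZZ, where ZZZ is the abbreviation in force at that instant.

Query: 2020-11-01 07:21 UTC
Rule 2/2 (WAL, -05:45): 2020-11-01 06:49 UTC ≤ query < +∞
7·60 + 21 - 345 = 96 min
96 = 0·1440 + 96; 96 = 1·60 + 36 → 01:36, same day
→ 2020-11-01 01:36 WAL

2020-11-01 01:36 WAL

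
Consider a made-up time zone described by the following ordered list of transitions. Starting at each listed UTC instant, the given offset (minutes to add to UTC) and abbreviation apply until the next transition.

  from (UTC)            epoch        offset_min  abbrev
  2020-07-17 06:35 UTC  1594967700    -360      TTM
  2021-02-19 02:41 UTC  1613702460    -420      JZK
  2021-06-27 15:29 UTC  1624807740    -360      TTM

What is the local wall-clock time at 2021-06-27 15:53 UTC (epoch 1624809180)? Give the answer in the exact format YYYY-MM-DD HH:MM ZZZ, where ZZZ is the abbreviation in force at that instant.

Query: 2021-06-27 15:53 UTC
Rule 3/3 (TTM, -06:00): 2021-06-27 15:29 UTC ≤ query < +∞
15·60 + 53 - 360 = 593 min
593 = 0·1440 + 593; 593 = 9·60 + 53 → 09:53, same day
→ 2021-06-27 09:53 TTM

2021-06-27 09:53 TTM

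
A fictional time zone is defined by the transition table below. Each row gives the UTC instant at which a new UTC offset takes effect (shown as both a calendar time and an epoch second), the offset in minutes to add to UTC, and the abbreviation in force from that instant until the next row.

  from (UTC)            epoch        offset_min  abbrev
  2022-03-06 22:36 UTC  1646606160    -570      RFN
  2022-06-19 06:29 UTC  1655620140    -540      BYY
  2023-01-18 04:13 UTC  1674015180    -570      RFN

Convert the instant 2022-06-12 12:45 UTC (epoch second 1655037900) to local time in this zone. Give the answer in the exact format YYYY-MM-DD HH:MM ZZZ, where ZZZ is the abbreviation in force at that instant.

2022-06-12 03:15 RFN

Query: 2022-06-12 12:45 UTC
Rule 1/3 (RFN, -09:30): 2022-03-06 22:36 UTC ≤ query < 2022-06-19 06:29 UTC
12·60 + 45 - 570 = 195 min
195 = 0·1440 + 195; 195 = 3·60 + 15 → 03:15, same day
→ 2022-06-12 03:15 RFN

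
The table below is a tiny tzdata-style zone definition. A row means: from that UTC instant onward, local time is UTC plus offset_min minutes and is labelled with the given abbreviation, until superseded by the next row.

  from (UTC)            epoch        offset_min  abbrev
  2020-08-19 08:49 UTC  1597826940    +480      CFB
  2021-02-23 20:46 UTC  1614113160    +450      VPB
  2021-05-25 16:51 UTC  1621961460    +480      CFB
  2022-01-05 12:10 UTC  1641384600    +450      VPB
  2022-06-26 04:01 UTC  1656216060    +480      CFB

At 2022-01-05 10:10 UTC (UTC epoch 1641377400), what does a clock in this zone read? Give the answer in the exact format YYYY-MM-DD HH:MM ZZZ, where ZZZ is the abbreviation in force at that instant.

2022-01-05 18:10 CFB

Query: 2022-01-05 10:10 UTC
Rule 3/5 (CFB, +08:00): 2021-05-25 16:51 UTC ≤ query < 2022-01-05 12:10 UTC
10·60 + 10 + 480 = 1090 min
1090 = 0·1440 + 1090; 1090 = 18·60 + 10 → 18:10, same day
→ 2022-01-05 18:10 CFB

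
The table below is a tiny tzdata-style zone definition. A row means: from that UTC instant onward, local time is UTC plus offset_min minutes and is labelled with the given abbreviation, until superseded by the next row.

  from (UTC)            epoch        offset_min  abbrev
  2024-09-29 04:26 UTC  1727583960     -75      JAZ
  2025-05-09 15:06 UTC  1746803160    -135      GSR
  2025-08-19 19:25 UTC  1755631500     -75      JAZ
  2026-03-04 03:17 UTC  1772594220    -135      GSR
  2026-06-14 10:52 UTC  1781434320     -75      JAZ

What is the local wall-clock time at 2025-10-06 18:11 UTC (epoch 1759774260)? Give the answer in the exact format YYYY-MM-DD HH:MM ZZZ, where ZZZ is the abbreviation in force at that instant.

Query: 2025-10-06 18:11 UTC
Rule 3/5 (JAZ, -01:15): 2025-08-19 19:25 UTC ≤ query < 2026-03-04 03:17 UTC
18·60 + 11 - 75 = 1016 min
1016 = 0·1440 + 1016; 1016 = 16·60 + 56 → 16:56, same day
→ 2025-10-06 16:56 JAZ

2025-10-06 16:56 JAZ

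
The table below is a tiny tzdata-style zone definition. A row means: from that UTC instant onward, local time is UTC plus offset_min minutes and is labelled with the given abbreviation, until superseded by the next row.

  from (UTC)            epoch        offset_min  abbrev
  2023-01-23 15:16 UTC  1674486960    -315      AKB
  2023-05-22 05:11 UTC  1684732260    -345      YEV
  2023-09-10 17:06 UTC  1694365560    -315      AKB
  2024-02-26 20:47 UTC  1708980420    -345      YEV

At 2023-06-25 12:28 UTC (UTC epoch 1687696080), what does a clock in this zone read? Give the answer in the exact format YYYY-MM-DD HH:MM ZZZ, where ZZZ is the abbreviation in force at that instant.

Query: 2023-06-25 12:28 UTC
Rule 2/4 (YEV, -05:45): 2023-05-22 05:11 UTC ≤ query < 2023-09-10 17:06 UTC
12·60 + 28 - 345 = 403 min
403 = 0·1440 + 403; 403 = 6·60 + 43 → 06:43, same day
→ 2023-06-25 06:43 YEV

2023-06-25 06:43 YEV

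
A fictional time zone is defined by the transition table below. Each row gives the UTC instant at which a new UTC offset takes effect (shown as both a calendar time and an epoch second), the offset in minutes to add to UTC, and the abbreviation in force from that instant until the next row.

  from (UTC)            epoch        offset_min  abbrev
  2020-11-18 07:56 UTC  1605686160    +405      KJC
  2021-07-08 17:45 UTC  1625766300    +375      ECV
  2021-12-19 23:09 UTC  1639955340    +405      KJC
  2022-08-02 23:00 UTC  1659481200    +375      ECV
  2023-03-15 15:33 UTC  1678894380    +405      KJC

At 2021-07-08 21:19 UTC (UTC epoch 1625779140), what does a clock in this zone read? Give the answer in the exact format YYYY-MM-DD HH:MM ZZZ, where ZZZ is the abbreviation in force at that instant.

2021-07-09 03:34 ECV

Query: 2021-07-08 21:19 UTC
Rule 2/5 (ECV, +06:15): 2021-07-08 17:45 UTC ≤ query < 2021-12-19 23:09 UTC
21·60 + 19 + 375 = 1654 min
1654 = 1·1440 + 214; 214 = 3·60 + 34 → 03:34, 2021-07-08 + 1 day = 2021-07-09
→ 2021-07-09 03:34 ECV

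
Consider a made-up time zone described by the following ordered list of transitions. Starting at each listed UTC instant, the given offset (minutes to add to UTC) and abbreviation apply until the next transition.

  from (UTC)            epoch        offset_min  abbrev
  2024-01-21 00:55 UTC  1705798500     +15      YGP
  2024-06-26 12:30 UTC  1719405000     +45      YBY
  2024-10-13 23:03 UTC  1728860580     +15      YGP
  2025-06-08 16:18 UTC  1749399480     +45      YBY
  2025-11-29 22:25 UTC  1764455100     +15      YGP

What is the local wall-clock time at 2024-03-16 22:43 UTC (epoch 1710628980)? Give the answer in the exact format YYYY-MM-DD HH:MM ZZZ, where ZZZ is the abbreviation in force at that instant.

2024-03-16 22:58 YGP

Query: 2024-03-16 22:43 UTC
Rule 1/5 (YGP, +00:15): 2024-01-21 00:55 UTC ≤ query < 2024-06-26 12:30 UTC
22·60 + 43 + 15 = 1378 min
1378 = 0·1440 + 1378; 1378 = 22·60 + 58 → 22:58, same day
→ 2024-03-16 22:58 YGP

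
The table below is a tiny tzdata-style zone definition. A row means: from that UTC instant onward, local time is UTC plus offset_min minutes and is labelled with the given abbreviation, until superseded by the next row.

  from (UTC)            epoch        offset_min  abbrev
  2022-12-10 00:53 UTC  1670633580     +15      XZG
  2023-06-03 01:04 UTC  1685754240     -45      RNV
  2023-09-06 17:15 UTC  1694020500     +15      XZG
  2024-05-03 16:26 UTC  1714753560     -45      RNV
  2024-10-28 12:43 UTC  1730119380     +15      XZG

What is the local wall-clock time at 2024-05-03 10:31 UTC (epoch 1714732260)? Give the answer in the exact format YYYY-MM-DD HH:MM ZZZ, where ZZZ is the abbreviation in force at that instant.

2024-05-03 10:46 XZG

Query: 2024-05-03 10:31 UTC
Rule 3/5 (XZG, +00:15): 2023-09-06 17:15 UTC ≤ query < 2024-05-03 16:26 UTC
10·60 + 31 + 15 = 646 min
646 = 0·1440 + 646; 646 = 10·60 + 46 → 10:46, same day
→ 2024-05-03 10:46 XZG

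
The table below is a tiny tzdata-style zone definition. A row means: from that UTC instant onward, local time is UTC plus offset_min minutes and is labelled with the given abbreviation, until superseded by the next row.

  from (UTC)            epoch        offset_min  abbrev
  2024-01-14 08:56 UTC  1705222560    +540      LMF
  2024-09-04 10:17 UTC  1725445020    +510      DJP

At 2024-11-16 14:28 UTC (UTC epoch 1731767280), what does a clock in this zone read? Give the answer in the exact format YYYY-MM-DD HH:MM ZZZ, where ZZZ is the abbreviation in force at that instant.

Query: 2024-11-16 14:28 UTC
Rule 2/2 (DJP, +08:30): 2024-09-04 10:17 UTC ≤ query < +∞
14·60 + 28 + 510 = 1378 min
1378 = 0·1440 + 1378; 1378 = 22·60 + 58 → 22:58, same day
→ 2024-11-16 22:58 DJP

2024-11-16 22:58 DJP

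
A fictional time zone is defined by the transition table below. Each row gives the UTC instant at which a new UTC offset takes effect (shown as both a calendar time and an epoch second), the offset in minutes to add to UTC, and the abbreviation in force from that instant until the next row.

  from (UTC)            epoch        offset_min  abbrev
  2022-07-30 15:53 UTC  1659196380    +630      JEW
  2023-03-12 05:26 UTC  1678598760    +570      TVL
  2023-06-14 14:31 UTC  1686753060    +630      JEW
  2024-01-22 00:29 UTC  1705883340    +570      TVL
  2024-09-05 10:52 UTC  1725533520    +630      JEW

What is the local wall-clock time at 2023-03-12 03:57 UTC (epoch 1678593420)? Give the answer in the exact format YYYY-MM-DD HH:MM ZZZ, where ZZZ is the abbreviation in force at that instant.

2023-03-12 14:27 JEW

Query: 2023-03-12 03:57 UTC
Rule 1/5 (JEW, +10:30): 2022-07-30 15:53 UTC ≤ query < 2023-03-12 05:26 UTC
3·60 + 57 + 630 = 867 min
867 = 0·1440 + 867; 867 = 14·60 + 27 → 14:27, same day
→ 2023-03-12 14:27 JEW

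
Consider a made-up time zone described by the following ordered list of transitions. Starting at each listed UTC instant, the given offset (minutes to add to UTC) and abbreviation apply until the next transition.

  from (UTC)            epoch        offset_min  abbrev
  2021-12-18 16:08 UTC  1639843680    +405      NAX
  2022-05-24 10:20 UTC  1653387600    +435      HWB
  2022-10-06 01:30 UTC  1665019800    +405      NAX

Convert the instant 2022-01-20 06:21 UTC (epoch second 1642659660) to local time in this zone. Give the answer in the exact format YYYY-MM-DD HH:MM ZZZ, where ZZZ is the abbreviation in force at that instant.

Query: 2022-01-20 06:21 UTC
Rule 1/3 (NAX, +06:45): 2021-12-18 16:08 UTC ≤ query < 2022-05-24 10:20 UTC
6·60 + 21 + 405 = 786 min
786 = 0·1440 + 786; 786 = 13·60 + 6 → 13:06, same day
→ 2022-01-20 13:06 NAX

2022-01-20 13:06 NAX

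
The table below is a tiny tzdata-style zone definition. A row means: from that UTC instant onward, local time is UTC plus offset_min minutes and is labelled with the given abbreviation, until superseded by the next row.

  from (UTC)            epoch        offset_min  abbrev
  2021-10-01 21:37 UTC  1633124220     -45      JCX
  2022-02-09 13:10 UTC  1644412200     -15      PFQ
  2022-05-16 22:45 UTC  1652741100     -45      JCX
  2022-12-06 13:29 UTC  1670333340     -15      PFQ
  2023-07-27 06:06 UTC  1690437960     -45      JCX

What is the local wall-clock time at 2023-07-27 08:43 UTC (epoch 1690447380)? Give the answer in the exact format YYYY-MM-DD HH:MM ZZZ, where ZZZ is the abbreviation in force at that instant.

Query: 2023-07-27 08:43 UTC
Rule 5/5 (JCX, -00:45): 2023-07-27 06:06 UTC ≤ query < +∞
8·60 + 43 - 45 = 478 min
478 = 0·1440 + 478; 478 = 7·60 + 58 → 07:58, same day
→ 2023-07-27 07:58 JCX

2023-07-27 07:58 JCX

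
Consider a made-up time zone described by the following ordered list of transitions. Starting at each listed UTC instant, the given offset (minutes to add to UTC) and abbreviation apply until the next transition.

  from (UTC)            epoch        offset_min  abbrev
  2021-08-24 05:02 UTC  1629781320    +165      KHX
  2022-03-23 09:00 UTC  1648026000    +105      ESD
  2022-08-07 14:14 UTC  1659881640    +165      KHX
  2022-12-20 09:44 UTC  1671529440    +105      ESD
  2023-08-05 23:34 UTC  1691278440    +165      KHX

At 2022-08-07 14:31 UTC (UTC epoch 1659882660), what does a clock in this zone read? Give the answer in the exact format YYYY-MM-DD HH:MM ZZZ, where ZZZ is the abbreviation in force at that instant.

Query: 2022-08-07 14:31 UTC
Rule 3/5 (KHX, +02:45): 2022-08-07 14:14 UTC ≤ query < 2022-12-20 09:44 UTC
14·60 + 31 + 165 = 1036 min
1036 = 0·1440 + 1036; 1036 = 17·60 + 16 → 17:16, same day
→ 2022-08-07 17:16 KHX

2022-08-07 17:16 KHX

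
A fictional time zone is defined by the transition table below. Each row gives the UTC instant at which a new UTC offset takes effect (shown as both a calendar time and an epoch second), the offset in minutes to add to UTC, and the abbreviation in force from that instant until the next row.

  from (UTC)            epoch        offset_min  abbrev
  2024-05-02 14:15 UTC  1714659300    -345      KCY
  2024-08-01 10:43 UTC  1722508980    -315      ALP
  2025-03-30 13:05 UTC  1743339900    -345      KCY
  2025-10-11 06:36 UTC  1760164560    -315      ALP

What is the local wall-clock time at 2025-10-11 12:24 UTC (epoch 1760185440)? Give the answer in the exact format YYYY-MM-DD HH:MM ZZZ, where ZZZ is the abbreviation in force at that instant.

2025-10-11 07:09 ALP

Query: 2025-10-11 12:24 UTC
Rule 4/4 (ALP, -05:15): 2025-10-11 06:36 UTC ≤ query < +∞
12·60 + 24 - 315 = 429 min
429 = 0·1440 + 429; 429 = 7·60 + 9 → 07:09, same day
→ 2025-10-11 07:09 ALP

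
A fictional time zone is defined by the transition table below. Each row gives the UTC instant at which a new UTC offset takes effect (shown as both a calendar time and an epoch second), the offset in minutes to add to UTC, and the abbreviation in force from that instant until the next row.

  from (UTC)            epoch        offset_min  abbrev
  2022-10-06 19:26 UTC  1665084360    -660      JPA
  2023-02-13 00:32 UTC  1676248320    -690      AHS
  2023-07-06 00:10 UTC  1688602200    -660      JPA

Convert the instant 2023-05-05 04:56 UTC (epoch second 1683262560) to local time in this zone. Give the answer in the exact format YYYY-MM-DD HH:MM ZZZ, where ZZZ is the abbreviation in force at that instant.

2023-05-04 17:26 AHS

Query: 2023-05-05 04:56 UTC
Rule 2/3 (AHS, -11:30): 2023-02-13 00:32 UTC ≤ query < 2023-07-06 00:10 UTC
4·60 + 56 - 690 = -394 min
-394 = -1·1440 + 1046; 1046 = 17·60 + 26 → 17:26, 2023-05-05 - 1 day = 2023-05-04
→ 2023-05-04 17:26 AHS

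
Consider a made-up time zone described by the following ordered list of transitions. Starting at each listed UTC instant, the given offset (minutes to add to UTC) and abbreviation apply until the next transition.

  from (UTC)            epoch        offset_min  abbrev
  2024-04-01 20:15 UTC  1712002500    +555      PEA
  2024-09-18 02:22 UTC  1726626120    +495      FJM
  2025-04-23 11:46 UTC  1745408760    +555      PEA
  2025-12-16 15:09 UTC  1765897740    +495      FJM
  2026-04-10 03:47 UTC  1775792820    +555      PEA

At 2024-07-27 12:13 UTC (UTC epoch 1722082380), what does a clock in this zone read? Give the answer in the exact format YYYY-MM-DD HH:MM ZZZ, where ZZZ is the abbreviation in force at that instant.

2024-07-27 21:28 PEA

Query: 2024-07-27 12:13 UTC
Rule 1/5 (PEA, +09:15): 2024-04-01 20:15 UTC ≤ query < 2024-09-18 02:22 UTC
12·60 + 13 + 555 = 1288 min
1288 = 0·1440 + 1288; 1288 = 21·60 + 28 → 21:28, same day
→ 2024-07-27 21:28 PEA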